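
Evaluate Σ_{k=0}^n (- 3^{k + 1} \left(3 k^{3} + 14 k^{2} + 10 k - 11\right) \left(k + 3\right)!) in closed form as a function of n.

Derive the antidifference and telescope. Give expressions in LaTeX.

Ratio r(k) = 3*(3*k**4 + 35*k**3 + 139*k**2 + 204*k + 64)/(3*k**3 + 14*k**2 + 10*k - 11).
So A=3*k + 12 and B=1, with C=k**3 + 14*k**2/3 + 10*k/3 - 11/3.
Solve (3*k + 12)·f(k+1) − (1)·f(k) = k**3 + 14*k**2/3 + 10*k/3 - 11/3.
From deg A=1, deg B=0, deg C=3: d=2.
Match coefficients ⇒ f(k) = (k**2 - k - 1)/3.
Get s_k = R·t_k = 3**(k + 1)*(-k**2 + k + 1)*factorial(k + 3) with R(k) = B(k−1)f(k)/C(k) = (k**2 - k - 1)/(3*k**3 + 14*k**2 + 10*k - 11).
Δs = -3**(k + 1)*(3*k**3 + 14*k**2 + 10*k - 11)*factorial(k + 3), as required.
s_(n+1) = -3**(n + 2)*(n**2 + n - 1)*factorial(n + 4) and s_(0) = 18, so S(n) = -9*3**n*n**2*factorial(n + 4) - 9*3**n*n*factorial(n + 4) + 9*3**n*factorial(n + 4) - 18.

S(n) = - 9 \cdot 3^{n} n^{2} \left(n + 4\right)! - 9 \cdot 3^{n} n \left(n + 4\right)! + 9 \cdot 3^{n} \left(n + 4\right)! - 18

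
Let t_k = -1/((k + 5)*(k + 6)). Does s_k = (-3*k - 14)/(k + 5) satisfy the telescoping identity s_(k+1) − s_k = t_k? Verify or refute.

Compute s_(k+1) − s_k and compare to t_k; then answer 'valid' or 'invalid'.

Valid: the claim telescopes to t_k.

s_(k+1) = (-3*k - 17)/(k + 6)
s_(k+1) − s_k = -1/(k**2 + 11*k + 30)
(s_(k+1) − s_k) − t_k = 0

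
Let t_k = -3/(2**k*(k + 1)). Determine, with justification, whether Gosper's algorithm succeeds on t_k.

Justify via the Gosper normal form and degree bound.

No; the degree bound rules out any f.

t_(k+1)/t_k = (k + 1)/(2*(k + 2)).
Take A(k)=k/2 + 1/2, B(k)=k + 2, C(k)=1.
Need (k/2 + 1/2)·f(k+1) − (k + 1)·f(k) = 1.
From deg A=1, deg B=1, deg C=0: d=-1.
Negative degree bound (-1): no f exists, t_k not Gosper-summable.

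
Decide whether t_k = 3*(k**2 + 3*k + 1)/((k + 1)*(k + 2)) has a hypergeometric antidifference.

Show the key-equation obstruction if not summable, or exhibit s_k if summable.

Yes. s_k = 3*k**2/(k + 1).

The ratio is (k + 1)*(3*k + (k + 1)**2 + 4)/((k + 3)*(k**2 + 3*k + 1)).
Normal form (A,B,C) = (k + 1, k + 3, k**2 + 3*k + 1).
Set up (k + 1)·f(k+1) − (k + 2)·f(k) − (k**2 + 3*k + 1) = 0.
deg f ≤ 2 (via 1,1,2).
A polynomial solution: f(k) = k**2.
So s_k = (B(k−1)f/C)·t_k = (k**2*(k + 2)/(k**2 + 3*k + 1))·t_k = 3*k**2/(k + 1).
Δs = 3*(k**2 + 3*k + 1)/(k**2 + 3*k + 2), as required.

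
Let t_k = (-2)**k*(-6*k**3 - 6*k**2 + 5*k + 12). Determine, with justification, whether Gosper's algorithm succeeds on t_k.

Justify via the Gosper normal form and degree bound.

r(k) = 2*(-6*k**3 - 24*k**2 - 25*k + 5)/(6*k**3 + 6*k**2 - 5*k - 12) after simplifying.
Normal form (A,B,C) = (-2, 1, k**3 + k**2 - 5*k/6 - 2).
Set up (-2)·f(k+1) − (1)·f(k) − (k**3 + k**2 - 5*k/6 - 2) = 0.
deg f ≤ 3 (via 0,0,3).
Solving with deg f ≤ 3: f(k) = -(k - 2)*(2*k**2 + 2*k + 1)/6.
Certificate R = B(k−1)f/C = -(k - 2)*(2*k**2 + 2*k + 1)/(6*k**3 + 6*k**2 - 5*k - 12) gives s_k = (-2)**k*(2*k**3 - 2*k**2 - 3*k - 2).
Δs = (-2)**k*(-6*k**3 - 6*k**2 + 5*k + 12), as required.

Yes. s_k = (-2)**k*(2*k**3 - 2*k**2 - 3*k - 2).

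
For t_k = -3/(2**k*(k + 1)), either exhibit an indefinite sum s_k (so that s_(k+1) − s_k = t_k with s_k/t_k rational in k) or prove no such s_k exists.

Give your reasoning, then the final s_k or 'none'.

Compute t_(k+1)/t_k: get (k + 1)/(2*(k + 2)).
Normal form (A,B,C) = (k/2 + 1/2, k + 2, 1).
Set up (k/2 + 1/2)·f(k+1) − (k + 1)·f(k) − (1) = 0.
Bound: deg f ≤ -1.
Negative degree bound (-1): no f exists, t_k not Gosper-summable.

none (Gosper's algorithm certifies no s_k)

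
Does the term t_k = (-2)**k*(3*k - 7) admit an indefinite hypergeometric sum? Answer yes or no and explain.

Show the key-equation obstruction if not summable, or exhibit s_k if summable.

Yes. s_k = (-2)**k*(3 - k).

t_(k+1)/t_k = 2*(4 - 3*k)/(3*k - 7).
Take A(k)=-2, B(k)=1, C(k)=k - 7/3.
Need (-2)·f(k+1) − (1)·f(k) = k - 7/3.
d = 1 from the (0,0,1) case.
Solving with deg f ≤ 1: f(k) = -(k - 3)/3.
R(k) = B(k−1)·f(k)/C(k) = -(k - 3)/(3*k - 7); s_k = R·t_k = (-2)**k*(3 - k).
s_(k+1) − s_k = (-2)**k*(3*k - 7) = t_k.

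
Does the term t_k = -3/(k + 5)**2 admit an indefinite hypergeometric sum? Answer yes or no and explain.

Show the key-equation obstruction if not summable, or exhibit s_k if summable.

r(k) = (k + 5)**2/(k + 6)**2 after simplifying.
Normal form (A,B,C) = (k**2 + 10*k + 25, k**2 + 12*k + 36, 1).
Key eq: (k**2 + 10*k + 25)·f(k+1) = (k**2 + 10*k + 25)·f(k) + (1).
deg f ≤ 0 (via 2,2,0).
Put f(k) = c0: A·f(k+1) − B(k−1)·f(k) − C = -1; need -1 = 0 — inconsistent ⇒ no f, not summable.

No. Not Gosper-summable.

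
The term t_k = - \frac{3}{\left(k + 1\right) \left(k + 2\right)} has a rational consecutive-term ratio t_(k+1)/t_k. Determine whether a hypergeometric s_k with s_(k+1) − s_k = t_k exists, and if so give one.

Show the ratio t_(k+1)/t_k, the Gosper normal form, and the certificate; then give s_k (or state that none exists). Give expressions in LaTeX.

s_k = - \frac{3 k}{k + 1}

t_(k+1)/t_k = (k + 1)/(k + 3).
Gosper form: A/B · C(k+1)/C(k) with A=k + 1, B=k + 3, C=1.
Key eq: (k + 1)·f(k+1) = (k + 2)·f(k) + (1).
deg f ≤ 1 (via 1,1,0).
Match coefficients ⇒ f(k) = k.
Get s_k = R·t_k = -3*k/(k + 1) with R(k) = B(k−1)f(k)/C(k) = k*(k + 2).
Δs = -3/(k**2 + 3*k + 2), as required.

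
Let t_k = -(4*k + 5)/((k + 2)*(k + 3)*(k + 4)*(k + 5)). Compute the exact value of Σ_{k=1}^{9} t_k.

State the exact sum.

Σ = -53/728

r(k) = (k + 2)*(4*k + 9)/((k + 6)*(4*k + 5)) after simplifying.
Normal form (A,B,C) = (k + 2, k + 6, k + 5/4).
f must satisfy (k + 2)·f(k+1) − (k + 5)·f(k) = k + 5/4.
d = 3 from the (1,1,1) case.
Match coefficients ⇒ f(k) = k*(k**2 + 9*k + 10)/32.
R(k) = B(k−1)·f(k)/C(k) = k*(k + 5)*(k**2 + 9*k + 10)/(8*(4*k + 5)); s_k = R·t_k = k*(-k**2 - 9*k - 10)/(8*(k + 2)*(k + 3)*(k + 4)).
Verify: (-4*k - 5)/(k**4 + 14*k**3 + 71*k**2 + 154*k + 120) matches t_k.
Evaluate s at k=10 and k=1: -125/1092 and -1/24; difference -53/728.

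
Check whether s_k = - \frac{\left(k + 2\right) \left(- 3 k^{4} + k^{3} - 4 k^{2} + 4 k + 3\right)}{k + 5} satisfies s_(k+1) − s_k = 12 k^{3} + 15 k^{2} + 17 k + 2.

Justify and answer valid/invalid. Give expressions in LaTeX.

s_(k+1) = (3*k**5 + 20*k**4 + 52*k**3 + 70*k**2 + 38*k - 3)/(k + 6)
s_(k+1) − s_k = (12*k**5 + 120*k**4 + 314*k**3 + 375*k**2 + 259*k + 21)/(k**2 + 11*k + 30)
(s_(k+1) − s_k) − t_k = 3*(-9*k**4 - 76*k**3 - 88*k**2 - 91*k - 13)/(k**2 + 11*k + 30)

Invalid: residual \frac{3 \left(- 9 k^{4} - 76 k^{3} - 88 k^{2} - 91 k - 13\right)}{k^{2} + 11 k + 30} ≠ 0.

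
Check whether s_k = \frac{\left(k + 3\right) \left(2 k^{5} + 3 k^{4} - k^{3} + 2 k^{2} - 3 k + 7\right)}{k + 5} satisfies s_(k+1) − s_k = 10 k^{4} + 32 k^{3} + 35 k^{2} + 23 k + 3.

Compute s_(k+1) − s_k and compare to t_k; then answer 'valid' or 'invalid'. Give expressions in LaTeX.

s_(k+1) = (2*k**6 + 21*k**5 + 83*k**4 + 161*k**3 + 168*k**2 + 90*k + 40)/(k + 6)
s_(k+1) − s_k = (10*k**6 + 126*k**5 + 529*k**4 + 976*k**3 + 914*k**2 + 481*k + 74)/(k**2 + 11*k + 30)
(s_(k+1) − s_k) − t_k = 2*(-8*k**5 - 79*k**4 - 196*k**3 - 196*k**2 - 121*k - 8)/(k**2 + 11*k + 30)

Invalid: residual \frac{2 \left(- 8 k^{5} - 79 k^{4} - 196 k^{3} - 196 k^{2} - 121 k - 8\right)}{k^{2} + 11 k + 30} ≠ 0.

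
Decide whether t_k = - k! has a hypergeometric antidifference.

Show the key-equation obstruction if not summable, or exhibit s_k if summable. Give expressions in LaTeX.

No. Not Gosper-summable.

r(k) = k + 1 after simplifying.
So A=k + 1 and B=1, with C=1.
Set up (k + 1)·f(k+1) − (1)·f(k) − (1) = 0.
d = -1 from the (1,0,0) case.
d = -1 < 0 ⇒ no nonzero polynomial f; not summable.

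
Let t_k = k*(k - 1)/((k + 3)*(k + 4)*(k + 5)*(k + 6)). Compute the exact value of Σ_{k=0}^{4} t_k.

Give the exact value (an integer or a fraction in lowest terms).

Σ = 1/180

r(k) = (k + 1)*(k + 3)/((k - 1)*(k + 7)) after simplifying.
Gosper form: A/B · C(k+1)/C(k) with A=k + 3, B=k + 7, C=k**2 - k.
Key eq: (k + 3)·f(k+1) = (k + 6)·f(k) + (k**2 - k).
Bound: deg f ≤ 3.
Solving with deg f ≤ 3: f(k) = k*(k - 2)*(k - 1)/15.
Then R = B(k−1)f/C = (k - 2)*(k + 6)/15, so s_k = R(k)·t_k = k*(k**2 - 3*k + 2)/(15*(k + 3)*(k + 4)*(k + 5)).
Δs = k*(k - 1)/(k**4 + 18*k**3 + 119*k**2 + 342*k + 360), as required.
Evaluate s at k=5 and k=0: 1/180 and 0; difference 1/180.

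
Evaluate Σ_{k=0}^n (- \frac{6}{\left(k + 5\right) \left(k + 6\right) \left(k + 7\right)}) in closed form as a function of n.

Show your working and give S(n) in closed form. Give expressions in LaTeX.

S(n) = \frac{- n^{2} - 13 n - 12}{10 \left(n^{2} + 13 n + 42\right)}

The ratio is (k + 5)/(k + 8).
Normal form (A,B,C) = (k + 5, k + 8, 1).
Key eq: (k + 5)·f(k+1) = (k + 7)·f(k) + (1).
Bound: deg f ≤ 2.
Solve for f: f(k) = k*(k + 11)/60 (degree 2 ≤ 2).
Certificate R = B(k−1)f/C = k*(k + 7)*(k + 11)/60 gives s_k = k*(-k - 11)/(10*(k + 5)*(k + 6)).
Δs = -6/(k**3 + 18*k**2 + 107*k + 210), as required.
Evaluate: s_(n+1) = (-n**2 - 13*n - 12)/(10*(n**2 + 13*n + 42)); subtract s_(0) = 0 ⇒ S(n) = (-n**2 - 13*n - 12)/(10*(n**2 + 13*n + 42)).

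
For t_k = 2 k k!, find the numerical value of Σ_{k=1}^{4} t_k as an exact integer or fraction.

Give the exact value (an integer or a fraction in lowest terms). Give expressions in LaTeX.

Σ = 238

Ratio r(k) = (k + 1)**2/k.
Normal form (A,B,C) = (k + 1, 1, k).
Key eq: (k + 1)·f(k+1) = (1)·f(k) + (k).
From deg A=1, deg B=0, deg C=1: d=0.
Coefficient equations give f(k) = 1.
Then R = B(k−1)f/C = 1/k, so s_k = R(k)·t_k = 2*factorial(k).
Δs = 2*k*factorial(k), as required.
Telescoping: Σ = s_(5) − s_(1) = 240 − (2) = 238.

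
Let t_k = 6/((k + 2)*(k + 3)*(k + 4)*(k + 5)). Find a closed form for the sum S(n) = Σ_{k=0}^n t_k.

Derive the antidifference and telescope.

S(n) = (n**3 + 12*n**2 + 47*n + 36)/(12*(n**3 + 12*n**2 + 47*n + 60))

t_(k+1)/t_k = (k + 2)/(k + 6).
So A=k + 2 and B=k + 6, with C=1.
Solve (k + 2)·f(k+1) − (k + 5)·f(k) = 1.
From deg A=1, deg B=1, deg C=0: d=3.
Match coefficients ⇒ f(k) = k*(k**2 + 9*k + 26)/72.
Then R = B(k−1)f/C = k*(k + 5)*(k**2 + 9*k + 26)/72, so s_k = R(k)·t_k = k*(k**2 + 9*k + 26)/(12*(k + 2)*(k + 3)*(k + 4)).
s_(k+1) − s_k = 6/(k**4 + 14*k**3 + 71*k**2 + 154*k + 120) = t_k.
Σ_(k=0)^n t_k = s_(n+1) − s_(0) = ((n**3 + 12*n**2 + 47*n + 36)/(12*(n**3 + 12*n**2 + 47*n + 60))) − (0), i.e. (n**3 + 12*n**2 + 47*n + 36)/(12*(n**3 + 12*n**2 + 47*n + 60)).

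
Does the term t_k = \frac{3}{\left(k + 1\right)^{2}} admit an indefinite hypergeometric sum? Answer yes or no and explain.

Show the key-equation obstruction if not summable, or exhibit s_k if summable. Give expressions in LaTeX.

No. Not Gosper-summable.

Ratio r(k) = (k + 1)**2/(k + 2)**2.
So A=k**2 + 2*k + 1 and B=k**2 + 4*k + 4, with C=1.
Key eq: (k**2 + 2*k + 1)·f(k+1) = (k**2 + 2*k + 1)·f(k) + (1).
d = 0 from the (2,2,0) case.
Generic f = c0 gives residual -1; -1 = 0 cannot hold, so t_k is not Gosper-summable.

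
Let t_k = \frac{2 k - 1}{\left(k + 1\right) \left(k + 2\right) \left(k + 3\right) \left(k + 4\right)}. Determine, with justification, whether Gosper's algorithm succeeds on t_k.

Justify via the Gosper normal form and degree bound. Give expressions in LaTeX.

Yes. s_k = - \frac{k}{\left(k + 1\right) \left(k + 2\right) \left(k + 3\right)}.

r(k) = (k + 1)*(2*k + 1)/((k + 5)*(2*k - 1)) after simplifying.
So A=k + 1 and B=k + 5, with C=k - 1/2.
f must satisfy (k + 1)·f(k+1) − (k + 4)·f(k) = k - 1/2.
deg f ≤ 3 (via 1,1,1).
Solving with deg f ≤ 3: f(k) = -k/2.
R(k) = B(k−1)·f(k)/C(k) = -k*(k + 4)/(2*k - 1); s_k = R·t_k = -k/((k + 1)*(k + 2)*(k + 3)).
Verify: (2*k - 1)/(k**4 + 10*k**3 + 35*k**2 + 50*k + 24) matches t_k.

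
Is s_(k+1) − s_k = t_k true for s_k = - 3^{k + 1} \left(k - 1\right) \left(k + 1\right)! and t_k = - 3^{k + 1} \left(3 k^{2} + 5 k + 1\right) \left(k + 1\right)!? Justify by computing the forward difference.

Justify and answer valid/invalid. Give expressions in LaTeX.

valid (s_(k+1) − s_k reduces to t_k)

s_(k+1) = -3**(k + 2)*k*factorial(k + 2)
s_(k+1) − s_k = -3**(k + 1)*(3*k**2 + 5*k + 1)*factorial(k + 1)
(s_(k+1) − s_k) − t_k = 0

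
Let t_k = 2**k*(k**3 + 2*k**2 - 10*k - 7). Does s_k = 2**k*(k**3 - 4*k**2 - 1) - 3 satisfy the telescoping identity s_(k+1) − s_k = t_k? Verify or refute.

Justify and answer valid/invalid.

s_(k+1) = 2**(k + 1)*((k + 1)**3 - 4*(k + 1)**2 - 1) - 3
s_(k+1) − s_k = 2**k*(k**3 + 2*k**2 - 10*k - 7)
(s_(k+1) − s_k) − t_k = 0

valid; difference matches t_k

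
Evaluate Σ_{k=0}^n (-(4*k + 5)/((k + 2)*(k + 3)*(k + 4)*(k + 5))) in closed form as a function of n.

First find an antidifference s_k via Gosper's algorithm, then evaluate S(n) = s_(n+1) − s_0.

t_(k+1)/t_k = (k + 2)*(4*k + 9)/((k + 6)*(4*k + 5)).
Take A(k)=k + 2, B(k)=k + 6, C(k)=k + 5/4.
Solve (k + 2)·f(k+1) − (k + 5)·f(k) = k + 5/4.
d = 3 from the (1,1,1) case.
A polynomial solution: f(k) = k*(k**2 + 9*k + 10)/32.
Get s_k = R·t_k = k*(-k**2 - 9*k - 10)/(8*(k + 2)*(k + 3)*(k + 4)) with R(k) = B(k−1)f(k)/C(k) = k*(k + 5)*(k**2 + 9*k + 10)/(8*(4*k + 5)).
Δs = (-4*k - 5)/(k**4 + 14*k**3 + 71*k**2 + 154*k + 120), as required.
Telescope: S(n) = s_(n+1) − s_(0) = (-n**3 - 12*n**2 - 31*n - 20)/(8*(n**3 + 12*n**2 + 47*n + 60)) − (0) = (-n**3 - 12*n**2 - 31*n - 20)/(8*(n**3 + 12*n**2 + 47*n + 60)).

S(n) = (-n**3 - 12*n**2 - 31*n - 20)/(8*(n**3 + 12*n**2 + 47*n + 60))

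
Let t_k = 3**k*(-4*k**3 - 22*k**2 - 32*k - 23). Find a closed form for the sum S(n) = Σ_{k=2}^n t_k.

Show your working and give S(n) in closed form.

S(n) = -6*3**n*n**3 - 24*3**n*n**2 - 33*3**n*n - 27*3**n + 270

t_(k+1)/t_k = 3*(4*k**3 + 34*k**2 + 88*k + 81)/(4*k**3 + 22*k**2 + 32*k + 23).
A = 3, B = 1, C = k**3 + 11*k**2/2 + 8*k + 23/4.
f must satisfy (3)·f(k+1) − (1)·f(k) = k**3 + 11*k**2/2 + 8*k + 23/4.
d = 3 from the (0,0,3) case.
Coefficient equations give f(k) = (2*k**3 + 2*k**2 + k + 4)/4.
R(k) = B(k−1)·f(k)/C(k) = (2*k**3 + 2*k**2 + k + 4)/(4*k**3 + 22*k**2 + 32*k + 23); s_k = R·t_k = 3**k*(-2*k**3 - 2*k**2 - k - 4).
Check: Δs_k = 3**k*(-4*k**3 - 22*k**2 - 32*k - 23). ✓
Telescope: S(n) = s_(n+1) − s_(2) = 3**(n + 1)*(-2*n**3 - 8*n**2 - 11*n - 9) − (-270) = -6*3**n*n**3 - 24*3**n*n**2 - 33*3**n*n - 27*3**n + 270.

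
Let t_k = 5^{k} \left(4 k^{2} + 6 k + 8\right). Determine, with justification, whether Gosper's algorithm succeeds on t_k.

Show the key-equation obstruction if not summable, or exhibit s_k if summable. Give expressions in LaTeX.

Yes. s_k = 5^{k} \left(k^{2} - k + 2\right).

The ratio is 5*(2*k**2 + 7*k + 9)/(2*k**2 + 3*k + 4).
Gosper form: A/B · C(k+1)/C(k) with A=5, B=1, C=k**2 + 3*k/2 + 2.
Need (5)·f(k+1) − (1)·f(k) = k**2 + 3*k/2 + 2.
Degrees (0,0,2) ⇒ d ≤ 2.
Coefficient equations give f(k) = (k**2 - k + 2)/4.
Certificate R = B(k−1)f/C = (k**2 - k + 2)/(2*(2*k**2 + 3*k + 4)) gives s_k = 5**k*(k**2 - k + 2).
s_(k+1) − s_k = 5**k*(4*k**2 + 6*k + 8) = t_k.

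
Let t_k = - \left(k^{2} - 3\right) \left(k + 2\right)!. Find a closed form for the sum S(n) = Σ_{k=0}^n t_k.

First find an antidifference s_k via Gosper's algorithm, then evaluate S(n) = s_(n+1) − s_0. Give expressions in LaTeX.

r(k) = (k + 3)*((k + 1)**2 - 3)/(k**2 - 3) after simplifying.
Take A(k)=k + 3, B(k)=1, C(k)=k**2 - 3.
Solve (k + 3)·f(k+1) − (1)·f(k) = k**2 - 3.
Bound: deg f ≤ 1.
Coefficient equations give f(k) = k - 3.
Get s_k = R·t_k = -(k - 3)*factorial(k + 2) with R(k) = B(k−1)f(k)/C(k) = (k - 3)/(k**2 - 3).
s_(k+1) − s_k = -(k**2 - 3)*factorial(k + 2) = t_k.
Telescope: S(n) = s_(n+1) − s_(0) = -(n - 2)*factorial(n + 3) − (6) = -n*factorial(n + 3) + 2*factorial(n + 3) - 6.

S(n) = - n \left(n + 3\right)! + 2 \left(n + 3\right)! - 6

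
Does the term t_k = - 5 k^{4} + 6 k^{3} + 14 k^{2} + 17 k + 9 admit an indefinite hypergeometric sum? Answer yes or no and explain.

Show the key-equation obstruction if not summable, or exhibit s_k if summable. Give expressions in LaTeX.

Yes. s_k = k \left(- k^{4} + 4 k^{3} + 3 k + 3\right).

t_(k+1)/t_k = (5*k**4 + 14*k**3 - 2*k**2 - 43*k - 41)/(5*k**4 - 6*k**3 - 14*k**2 - 17*k - 9).
Take A(k)=1, B(k)=1, C(k)=k**4 - 6*k**3/5 - 14*k**2/5 - 17*k/5 - 9/5.
Key eq: (1)·f(k+1) = (1)·f(k) + (k**4 - 6*k**3/5 - 14*k**2/5 - 17*k/5 - 9/5).
deg f ≤ 5 (via 0,0,4).
Solve for f: f(k) = k*(k**4 - 4*k**3 - 3*k - 3)/5 (degree 5 ≤ 5).
So s_k = (B(k−1)f/C)·t_k = (k*(k**4 - 4*k**3 - 3*k - 3)/(5*k**4 - 6*k**3 - 14*k**2 - 17*k - 9))·t_k = k*(-k**4 + 4*k**3 + 3*k + 3).
Verify: -5*k**4 + 6*k**3 + 14*k**2 + 17*k + 9 matches t_k.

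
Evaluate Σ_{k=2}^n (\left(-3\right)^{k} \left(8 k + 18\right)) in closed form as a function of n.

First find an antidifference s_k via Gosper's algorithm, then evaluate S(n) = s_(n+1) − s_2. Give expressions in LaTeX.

S(n) = 6 \left(-3\right)^{n} n + 15 \left(-3\right)^{n} + 63

r(k) = 3*(-4*k - 13)/(4*k + 9) after simplifying.
Take A(k)=-3, B(k)=1, C(k)=k + 9/4.
Need (-3)·f(k+1) − (1)·f(k) = k + 9/4.
d = 1 from the (0,0,1) case.
Solve for f: f(k) = -(2*k + 3)/8 (degree 1 ≤ 1).
Certificate R = B(k−1)f/C = -(2*k + 3)/(2*(4*k + 9)) gives s_k = (-3)**k*(-2*k - 3).
s_(k+1) − s_k = (-3)**k*(8*k + 18) = t_k.
Σ_(k=2)^n t_k = s_(n+1) − s_(2) = (3*(-3)**n*(2*n + 5)) − (-63), i.e. 6*(-3)**n*n + 15*(-3)**n + 63.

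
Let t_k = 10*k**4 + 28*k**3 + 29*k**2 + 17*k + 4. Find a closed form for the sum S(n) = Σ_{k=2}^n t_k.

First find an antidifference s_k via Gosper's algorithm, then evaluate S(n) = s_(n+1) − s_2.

S(n) = 2*n**5 + 12*n**4 + 27*n**3 + 30*n**2 + 17*n - 88

Compute t_(k+1)/t_k: get (10*k**4 + 68*k**3 + 173*k**2 + 199*k + 88)/(10*k**4 + 28*k**3 + 29*k**2 + 17*k + 4).
Gosper form: A/B · C(k+1)/C(k) with A=1, B=1, C=k**4 + 14*k**3/5 + 29*k**2/10 + 17*k/10 + 2/5.
Set up (1)·f(k+1) − (1)·f(k) − (k**4 + 14*k**3/5 + 29*k**2/10 + 17*k/10 + 2/5) = 0.
From deg A=0, deg B=0, deg C=4: d=5.
Coefficient equations give f(k) = k**2*(2*k**3 + 2*k**2 - k + 1)/10.
R(k) = B(k−1)·f(k)/C(k) = k**2*(2*k**3 + 2*k**2 - k + 1)/(10*k**4 + 28*k**3 + 29*k**2 + 17*k + 4); s_k = R·t_k = k**2*(2*k**3 + 2*k**2 - k + 1).
s_(k+1) − s_k = 10*k**4 + 28*k**3 + 29*k**2 + 17*k + 4 = t_k.
s_(n+1) = 2*n**5 + 12*n**4 + 27*n**3 + 30*n**2 + 17*n + 4 and s_(2) = 92, so S(n) = 2*n**5 + 12*n**4 + 27*n**3 + 30*n**2 + 17*n - 88.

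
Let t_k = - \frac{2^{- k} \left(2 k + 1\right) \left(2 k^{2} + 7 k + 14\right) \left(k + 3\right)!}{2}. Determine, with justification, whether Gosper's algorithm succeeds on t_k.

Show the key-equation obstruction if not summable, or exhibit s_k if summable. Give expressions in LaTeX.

t_(k+1)/t_k = (4*k**4 + 44*k**3 + 191*k**2 + 385*k + 276)/(2*(4*k**3 + 16*k**2 + 35*k + 14)).
Factor: A=k/2 + 2; B=1; C=k**3 + 4*k**2 + 35*k/4 + 7/2.
f must satisfy (k/2 + 2)·f(k+1) − (1)·f(k) = k**3 + 4*k**2 + 35*k/4 + 7/2.
Bound: deg f ≤ 2.
A polynomial solution: f(k) = (2*k - 1)*(2*k + 1)/2.
R(k) = B(k−1)·f(k)/C(k) = 2*(2*k - 1)/(2*k**2 + 7*k + 14); s_k = R·t_k = (1 - 4*k**2)*factorial(k + 3)/2**k.
Δs = -(2*k + 1)*(2*k**2 + 7*k + 14)*factorial(k + 3)/(2*2**k), as required.

Yes. s_k = 2^{- k} \left(1 - 4 k^{2}\right) \left(k + 3\right)!.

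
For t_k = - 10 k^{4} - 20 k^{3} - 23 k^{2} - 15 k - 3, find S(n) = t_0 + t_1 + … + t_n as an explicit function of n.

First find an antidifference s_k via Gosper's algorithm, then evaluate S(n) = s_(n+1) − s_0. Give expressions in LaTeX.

S(n) = - 2 n^{5} - 10 n^{4} - 21 n^{3} - 24 n^{2} - 14 n - 3

Compute t_(k+1)/t_k: get (10*k**4 + 60*k**3 + 143*k**2 + 161*k + 71)/(10*k**4 + 20*k**3 + 23*k**2 + 15*k + 3).
So A=1 and B=1, with C=k**4 + 2*k**3 + 23*k**2/10 + 3*k/2 + 3/10.
Key eq: (1)·f(k+1) = (1)·f(k) + (k**4 + 2*k**3 + 23*k**2/10 + 3*k/2 + 3/10).
deg f ≤ 5 (via 0,0,4).
Solve for f: f(k) = k*(2*k**4 + k**2 + k - 1)/10 (degree 5 ≤ 5).
So s_k = (B(k−1)f/C)·t_k = (k*(2*k**4 + k**2 + k - 1)/(10*k**4 + 20*k**3 + 23*k**2 + 15*k + 3))·t_k = k*(-2*k**4 - k**2 - k + 1).
Verify: -10*k**4 - 20*k**3 - 23*k**2 - 15*k - 3 matches t_k.
Telescope: S(n) = s_(n+1) − s_(0) = -2*n**5 - 10*n**4 - 21*n**3 - 24*n**2 - 14*n - 3 − (0) = -2*n**5 - 10*n**4 - 21*n**3 - 24*n**2 - 14*n - 3.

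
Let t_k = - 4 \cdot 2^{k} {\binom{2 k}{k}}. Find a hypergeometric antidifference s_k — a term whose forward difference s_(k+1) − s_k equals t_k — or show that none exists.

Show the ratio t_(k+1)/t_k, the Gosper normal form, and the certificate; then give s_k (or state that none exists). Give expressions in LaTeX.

none — t_k is not Gosper-summable

The ratio is 4*(2*k + 1)/(k + 1).
Gosper form: A/B · C(k+1)/C(k) with A=8*k + 4, B=k + 1, C=1.
Solve (8*k + 4)·f(k+1) − (k)·f(k) = 1.
Degrees (1,1,0) ⇒ d ≤ -1.
Bound -1 < 0, so the key equation has no polynomial solution.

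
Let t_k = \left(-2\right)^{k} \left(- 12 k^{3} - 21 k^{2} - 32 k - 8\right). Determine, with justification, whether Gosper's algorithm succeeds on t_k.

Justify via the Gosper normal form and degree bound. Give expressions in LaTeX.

t_(k+1)/t_k = 2*(-12*k**3 - 57*k**2 - 110*k - 73)/(12*k**3 + 21*k**2 + 32*k + 8).
Factor: A=-2; B=1; C=k**3 + 7*k**2/4 + 8*k/3 + 2/3.
Set up (-2)·f(k+1) − (1)·f(k) − (k**3 + 7*k**2/4 + 8*k/3 + 2/3) = 0.
d = 3 from the (0,0,3) case.
Match coefficients ⇒ f(k) = -(4*k**3 - k**2 + 4*k - 2)/12.
Then R = B(k−1)f/C = -(4*k**3 - k**2 + 4*k - 2)/(12*k**3 + 21*k**2 + 32*k + 8), so s_k = R(k)·t_k = (-2)**k*(4*k**3 - k**2 + 4*k - 2).
s_(k+1) − s_k = (-2)**k*(-12*k**3 - 21*k**2 - 32*k - 8) = t_k.

Yes. s_k = \left(-2\right)^{k} \left(4 k^{3} - k^{2} + 4 k - 2\right).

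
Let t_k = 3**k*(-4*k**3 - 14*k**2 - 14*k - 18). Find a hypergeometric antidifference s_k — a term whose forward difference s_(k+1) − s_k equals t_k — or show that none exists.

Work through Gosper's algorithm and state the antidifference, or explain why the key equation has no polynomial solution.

Compute t_(k+1)/t_k: get 3*(2*k**3 + 13*k**2 + 27*k + 25)/(2*k**3 + 7*k**2 + 7*k + 9).
Normal form (A,B,C) = (3, 1, k**3 + 7*k**2/2 + 7*k/2 + 9/2).
Need (3)·f(k+1) − (1)·f(k) = k**3 + 7*k**2/2 + 7*k/2 + 9/2.
deg f ≤ 3 (via 0,0,3).
Solving with deg f ≤ 3: f(k) = (2*k**3 - 2*k**2 + 4*k + 3)/4.
Get s_k = R·t_k = 3**k*(-2*k**3 + 2*k**2 - 4*k - 3) with R(k) = B(k−1)f(k)/C(k) = (2*k**3 - 2*k**2 + 4*k + 3)/(2*(2*k**3 + 7*k**2 + 7*k + 9)).
Check: Δs_k = 3**k*(-4*k**3 - 14*k**2 - 14*k - 18). ✓

s_k = 3**k*(-2*k**3 + 2*k**2 - 4*k - 3)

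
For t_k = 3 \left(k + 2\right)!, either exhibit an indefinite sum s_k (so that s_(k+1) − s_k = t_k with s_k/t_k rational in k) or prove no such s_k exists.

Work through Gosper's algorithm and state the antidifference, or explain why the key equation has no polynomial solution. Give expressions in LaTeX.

none — t_k is not Gosper-summable

t_(k+1)/t_k = k + 3.
Normal form (A,B,C) = (k + 3, 1, 1).
Set up (k + 3)·f(k+1) − (1)·f(k) − (1) = 0.
Degrees (1,0,0) ⇒ d ≤ -1.
Bound -1 < 0, so the key equation has no polynomial solution.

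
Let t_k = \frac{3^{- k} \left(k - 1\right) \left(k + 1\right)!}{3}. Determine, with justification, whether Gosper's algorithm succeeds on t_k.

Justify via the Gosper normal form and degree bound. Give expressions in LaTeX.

Yes. s_k = 3^{- k} \left(k + 1\right)!.

The ratio is k*(k + 2)/(3*(k - 1)).
A = k/3 + 2/3, B = 1, C = k - 1.
Solve (k/3 + 2/3)·f(k+1) − (1)·f(k) = k - 1.
d = 0 from the (1,0,1) case.
A polynomial solution: f(k) = 3.
Then R = B(k−1)f/C = 3/(k - 1), so s_k = R(k)·t_k = factorial(k + 1)/3**k.
Check: Δs_k = (k - 1)*factorial(k + 1)/(3*3**k). ✓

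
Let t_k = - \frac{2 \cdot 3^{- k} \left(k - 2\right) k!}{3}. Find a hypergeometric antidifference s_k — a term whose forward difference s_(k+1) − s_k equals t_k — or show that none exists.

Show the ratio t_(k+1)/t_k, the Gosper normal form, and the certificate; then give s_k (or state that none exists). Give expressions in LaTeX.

r(k) = (k**2 - 1)/(3*(k - 2)) after simplifying.
Factor: A=k/3 + 1/3; B=1; C=k - 2.
Key eq: (k/3 + 1/3)·f(k+1) = (1)·f(k) + (k - 2).
Bound: deg f ≤ 0.
Match coefficients ⇒ f(k) = 3.
So s_k = (B(k−1)f/C)·t_k = (3/(k - 2))·t_k = -2*factorial(k)/3**k.
Δs = -2*(k - 2)*factorial(k)/(3*3**k), as required.

s_k = - 2 \cdot 3^{- k} k!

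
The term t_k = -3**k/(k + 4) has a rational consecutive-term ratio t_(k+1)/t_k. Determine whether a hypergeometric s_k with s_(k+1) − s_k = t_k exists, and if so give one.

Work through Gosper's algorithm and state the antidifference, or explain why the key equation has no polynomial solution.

Compute t_(k+1)/t_k: get 3*(k + 4)/(k + 5).
Normal form (A,B,C) = (3*k + 12, k + 5, 1).
f must satisfy (3*k + 12)·f(k+1) − (k + 4)·f(k) = 1.
Degrees (1,1,0) ⇒ d ≤ -1.
deg f ≤ -1 is impossible — no certificate.

none — t_k is not Gosper-summable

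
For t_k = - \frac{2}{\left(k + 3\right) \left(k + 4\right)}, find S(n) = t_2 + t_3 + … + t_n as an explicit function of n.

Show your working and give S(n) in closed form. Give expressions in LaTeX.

S(n) = \frac{2 \left(1 - n\right)}{5 \left(n + 4\right)}

r(k) = (k + 3)/(k + 5) after simplifying.
A = k + 3, B = k + 5, C = 1.
Set up (k + 3)·f(k+1) − (k + 4)·f(k) − (1) = 0.
d = 1 from the (1,1,0) case.
A polynomial solution: f(k) = k/3.
R(k) = B(k−1)·f(k)/C(k) = k*(k + 4)/3; s_k = R·t_k = -2*k/(3*k + 9).
Verify: -2/(k**2 + 7*k + 12) matches t_k.
Telescope: S(n) = s_(n+1) − s_(2) = 2*(-n - 1)/(3*(n + 4)) − (-4/15) = 2*(1 - n)/(5*(n + 4)).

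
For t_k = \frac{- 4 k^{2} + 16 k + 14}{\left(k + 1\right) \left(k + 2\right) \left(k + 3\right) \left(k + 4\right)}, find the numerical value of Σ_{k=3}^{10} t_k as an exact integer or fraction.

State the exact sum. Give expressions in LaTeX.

r(k) = (k + 1)*(8*k - 2*(k + 1)**2 + 15)/((k + 5)*(-2*k**2 + 8*k + 7)) after simplifying.
Normal form (A,B,C) = (k + 1, k + 5, k**2 - 4*k - 7/2).
f must satisfy (k + 1)·f(k+1) − (k + 4)·f(k) = k**2 - 4*k - 7/2.
Bound: deg f ≤ 3.
Match coefficients ⇒ f(k) = -k*(k**2 + 12*k + 8)/6.
Then R = B(k−1)f/C = -k*(k + 4)*(k**2 + 12*k + 8)/(3*(2*k**2 - 8*k - 7)), so s_k = R(k)·t_k = 2*k*(k**2 + 12*k + 8)/(3*(k + 1)*(k + 2)*(k + 3)).
Verify: 2*(-2*k**2 + 8*k + 7)/(k**4 + 10*k**3 + 35*k**2 + 50*k + 24) matches t_k.
Σ_(k=3)^(10) t_k = s_(11) − s_(3) = 319/364 − (53/60) = -19/2730.

Σ = -19/2730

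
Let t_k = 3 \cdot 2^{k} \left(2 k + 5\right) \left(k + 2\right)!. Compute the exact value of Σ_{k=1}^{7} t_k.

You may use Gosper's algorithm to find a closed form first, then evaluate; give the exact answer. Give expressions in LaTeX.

Σ = 2786918364

Compute t_(k+1)/t_k: get 2*(k + 3)*(2*k + 7)/(2*k + 5).
Normal form (A,B,C) = (2*k + 6, 1, k + 5/2).
Set up (2*k + 6)·f(k+1) − (1)·f(k) − (k + 5/2) = 0.
Bound: deg f ≤ 0.
A polynomial solution: f(k) = 1/2.
Certificate R = B(k−1)f/C = 1/(2*k + 5) gives s_k = 3*2**k*factorial(k + 2).
Verify: 3*2**k*(2*k + 5)*factorial(k + 2) matches t_k.
Evaluate s at k=8 and k=1: 2786918400 and 36; difference 2786918364.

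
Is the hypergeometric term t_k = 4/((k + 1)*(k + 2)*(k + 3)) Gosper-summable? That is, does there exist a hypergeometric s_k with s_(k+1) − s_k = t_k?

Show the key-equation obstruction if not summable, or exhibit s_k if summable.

Yes. s_k = k*(k + 3)/((k + 1)*(k + 2)).

t_(k+1)/t_k = (k + 1)/(k + 4).
A = k + 1, B = k + 4, C = 1.
Need (k + 1)·f(k+1) − (k + 3)·f(k) = 1.
deg f ≤ 2 (via 1,1,0).
Coefficient equations give f(k) = k*(k + 3)/4.
So s_k = (B(k−1)f/C)·t_k = (k*(k + 3)**2/4)·t_k = k*(k + 3)/((k + 1)*(k + 2)).
Check: Δs_k = 4/(k**3 + 6*k**2 + 11*k + 6). ✓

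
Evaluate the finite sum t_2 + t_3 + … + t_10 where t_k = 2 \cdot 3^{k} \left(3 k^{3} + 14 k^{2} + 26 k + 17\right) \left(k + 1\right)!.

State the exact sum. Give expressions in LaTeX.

Σ = 22571083251762444

The ratio is 3*(3*k**4 + 29*k**3 + 109*k**2 + 186*k + 120)/(3*k**3 + 14*k**2 + 26*k + 17).
A = 3*k + 6, B = 1, C = k**3 + 14*k**2/3 + 26*k/3 + 17/3.
Solve (3*k + 6)·f(k+1) − (1)·f(k) = k**3 + 14*k**2/3 + 26*k/3 + 17/3.
deg f ≤ 2 (via 1,0,3).
Coefficient equations give f(k) = (k**2 + k + 1)/3.
R(k) = B(k−1)·f(k)/C(k) = (k**2 + k + 1)/(3*k**3 + 14*k**2 + 26*k + 17); s_k = R·t_k = 2*3**k*(k**2 + k + 1)*factorial(k + 1).
Δs = 2*3**k*(3*k**3 + 14*k**2 + 26*k + 17)*factorial(k + 1), as required.
Σ_(k=2)^(10) t_k = s_(11) − s_(2) = 22571083251763200 − (756) = 22571083251762444.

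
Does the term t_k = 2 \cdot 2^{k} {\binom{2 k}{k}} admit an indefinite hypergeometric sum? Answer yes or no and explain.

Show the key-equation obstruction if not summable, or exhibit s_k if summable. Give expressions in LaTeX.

t_(k+1)/t_k = 4*(2*k + 1)/(k + 1).
Normal form (A,B,C) = (8*k + 4, k + 1, 1).
Solve (8*k + 4)·f(k+1) − (k)·f(k) = 1.
Degrees (1,1,0) ⇒ d ≤ -1.
Bound -1 < 0, so the key equation has no polynomial solution.

No — t_k has no hypergeometric antidifference.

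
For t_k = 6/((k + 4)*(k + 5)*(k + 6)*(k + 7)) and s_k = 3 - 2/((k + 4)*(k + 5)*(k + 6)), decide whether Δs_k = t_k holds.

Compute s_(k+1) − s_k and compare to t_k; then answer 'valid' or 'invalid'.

valid; difference matches t_k

s_(k+1) = 3 - 2/((k + 5)*(k + 6)*(k + 7))
s_(k+1) − s_k = 6/((k + 4)*(k + 5)*(k + 6)*(k + 7))
(s_(k+1) − s_k) − t_k = 0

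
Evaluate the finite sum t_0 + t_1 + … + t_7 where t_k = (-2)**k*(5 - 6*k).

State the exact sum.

t_(k+1)/t_k = 2*(-6*k - 1)/(6*k - 5).
Factor: A=-2; B=1; C=k - 5/6.
Set up (-2)·f(k+1) − (1)·f(k) − (k - 5/6) = 0.
deg f ≤ 1 (via 0,0,1).
Solving with deg f ≤ 1: f(k) = -(2*k - 3)/6.
R(k) = B(k−1)·f(k)/C(k) = -(2*k - 3)/(6*k - 5); s_k = R·t_k = (-2)**k*(2*k - 3).
Verify: (-2)**k*(5 - 6*k) matches t_k.
Σ_(k=0)^(7) t_k = s_(8) − s_(0) = 3328 − (-3) = 3331.

Σ = 3331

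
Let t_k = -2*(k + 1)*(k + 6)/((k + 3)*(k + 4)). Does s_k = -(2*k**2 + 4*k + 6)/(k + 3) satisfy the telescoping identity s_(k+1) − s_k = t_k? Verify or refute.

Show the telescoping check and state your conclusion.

s_(k+1) = 2*(-k**2 - 4*k - 6)/(k + 4)
s_(k+1) − s_k = 2*(-k**2 - 7*k - 6)/(k**2 + 7*k + 12)
(s_(k+1) − s_k) − t_k = 0

Valid: the claim telescopes to t_k.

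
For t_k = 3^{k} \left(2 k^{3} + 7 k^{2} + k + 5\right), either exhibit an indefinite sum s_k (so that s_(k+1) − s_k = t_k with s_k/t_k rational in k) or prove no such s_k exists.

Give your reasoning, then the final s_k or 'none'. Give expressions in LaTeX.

s_k = 3^{k} \left(k^{3} - k^{2} - k + 4\right)

t_(k+1)/t_k = 3*(2*k**3 + 13*k**2 + 21*k + 15)/(2*k**3 + 7*k**2 + k + 5).
Gosper form: A/B · C(k+1)/C(k) with A=3, B=1, C=k**3 + 7*k**2/2 + k/2 + 5/2.
Key eq: (3)·f(k+1) = (1)·f(k) + (k**3 + 7*k**2/2 + k/2 + 5/2).
From deg A=0, deg B=0, deg C=3: d=3.
A polynomial solution: f(k) = (k**3 - k**2 - k + 4)/2.
Then R = B(k−1)f/C = (k**3 - k**2 - k + 4)/(2*k**3 + 7*k**2 + k + 5), so s_k = R(k)·t_k = 3**k*(k**3 - k**2 - k + 4).
Δs = 3**k*(2*k**3 + 7*k**2 + k + 5), as required.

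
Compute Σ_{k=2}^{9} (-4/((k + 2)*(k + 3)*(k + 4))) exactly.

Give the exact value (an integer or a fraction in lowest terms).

Step 1: r(k) = (k + 2)/(k + 5).
A = k + 2, B = k + 5, C = 1.
Solve (k + 2)·f(k+1) − (k + 4)·f(k) = 1.
Degrees (1,1,0) ⇒ d ≤ 2.
Solving with deg f ≤ 2: f(k) = k*(k + 5)/12.
Get s_k = R·t_k = k*(-k - 5)/(3*(k + 2)*(k + 3)) with R(k) = B(k−1)f(k)/C(k) = k*(k + 4)*(k + 5)/12.
Δs = -4/(k**3 + 9*k**2 + 26*k + 24), as required.
Sum = s_(10) − s_(2); s_(10) = -25/78, s_(2) = -7/30 ⇒ -17/195.

Σ = -17/195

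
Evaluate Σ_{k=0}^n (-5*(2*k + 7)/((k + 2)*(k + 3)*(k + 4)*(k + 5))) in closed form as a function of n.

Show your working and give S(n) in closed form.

S(n) = 5*(-n**2 - 8*n - 7)/(8*(n**2 + 8*n + 15))

Compute t_(k+1)/t_k: get (k + 2)*(2*k + 9)/((k + 6)*(2*k + 7)).
Factor: A=k + 2; B=k + 6; C=k + 7/2.
Need (k + 2)·f(k+1) − (k + 5)·f(k) = k + 7/2.
deg f ≤ 3 (via 1,1,1).
Coefficient equations give f(k) = k*(k + 3)*(k + 6)/16.
So s_k = (B(k−1)f/C)·t_k = (k*(k + 3)*(k + 5)*(k + 6)/(8*(2*k + 7)))·t_k = 5*k*(-k - 6)/(8*(k**2 + 6*k + 8)).
Check: Δs_k = 5*(-2*k - 7)/(k**4 + 14*k**3 + 71*k**2 + 154*k + 120). ✓
Σ_(k=0)^n t_k = s_(n+1) − s_(0) = (5*(-n**2 - 8*n - 7)/(8*(n**2 + 8*n + 15))) − (0), i.e. 5*(-n**2 - 8*n - 7)/(8*(n**2 + 8*n + 15)).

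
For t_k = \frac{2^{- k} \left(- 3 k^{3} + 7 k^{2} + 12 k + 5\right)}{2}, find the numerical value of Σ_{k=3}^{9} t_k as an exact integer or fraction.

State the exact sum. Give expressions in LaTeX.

Σ = -9973/1024

r(k) = (3*k**3 + 2*k**2 - 17*k - 21)/(2*(3*k**3 - 7*k**2 - 12*k - 5)) after simplifying.
A = 1/2, B = 1, C = k**3 - 7*k**2/3 - 4*k - 5/3.
Need (1/2)·f(k+1) − (1)·f(k) = k**3 - 7*k**2/3 - 4*k - 5/3.
Degrees (0,0,3) ⇒ d ≤ 3.
A polynomial solution: f(k) = -2*(3*k**3 + 2*k**2 + k + 1)/3.
Get s_k = R·t_k = (3*k**3 + 2*k**2 + k + 1)/2**k with R(k) = B(k−1)f(k)/C(k) = -2*(3*k**3 + 2*k**2 + k + 1)/(3*k**3 - 7*k**2 - 12*k - 5).
Δs = (-3*k**3 + 7*k**2 + 12*k + 5)/(2*2**k), as required.
Telescoping: Σ = s_(10) − s_(3) = 3211/1024 − (103/8) = -9973/1024.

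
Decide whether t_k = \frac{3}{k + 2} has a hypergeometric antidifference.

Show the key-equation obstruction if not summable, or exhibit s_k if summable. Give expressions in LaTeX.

t_(k+1)/t_k = (k + 2)/(k + 3).
Gosper form: A/B · C(k+1)/C(k) with A=k + 2, B=k + 3, C=1.
Set up (k + 2)·f(k+1) − (k + 2)·f(k) − (1) = 0.
d = 0 from the (1,1,0) case.
f = c0 ⇒ A·f(k+1) − B(k−1)·f(k) − C = -1. The system {-1 = 0} is inconsistent; no antidifference.

No. Not Gosper-summable.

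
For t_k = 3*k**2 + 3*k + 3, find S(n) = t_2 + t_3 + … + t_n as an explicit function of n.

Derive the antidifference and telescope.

Ratio r(k) = (k + (k + 1)**2 + 2)/(k**2 + k + 1).
So A=1 and B=1, with C=k**2 + k + 1.
f must satisfy (1)·f(k+1) − (1)·f(k) = k**2 + k + 1.
d = 3 from the (0,0,2) case.
Solve for f: f(k) = k*(k**2 + 2)/3 (degree 3 ≤ 3).
R(k) = B(k−1)·f(k)/C(k) = k*(k**2 + 2)/(3*(k**2 + k + 1)); s_k = R·t_k = k*(k**2 + 2).
s_(k+1) − s_k = 3*k**2 + 3*k + 3 = t_k.
Evaluate: s_(n+1) = n**3 + 3*n**2 + 5*n + 3; subtract s_(2) = 12 ⇒ S(n) = n**3 + 3*n**2 + 5*n - 9.

S(n) = n**3 + 3*n**2 + 5*n - 9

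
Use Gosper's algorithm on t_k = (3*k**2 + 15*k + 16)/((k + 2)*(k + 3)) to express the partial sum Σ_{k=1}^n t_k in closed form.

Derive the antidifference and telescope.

Step 1: r(k) = (k + 2)*(15*k + 3*(k + 1)**2 + 31)/((k + 4)*(3*k**2 + 15*k + 16)).
So A=k + 2 and B=k + 4, with C=k**2 + 5*k + 16/3.
Solve (k + 2)·f(k+1) − (k + 3)·f(k) = k**2 + 5*k + 16/3.
Degrees (1,1,2) ⇒ d ≤ 2.
Solve for f: f(k) = k*(3*k + 5)/3 (degree 2 ≤ 2).
Then R = B(k−1)f/C = k*(k + 3)*(3*k + 5)/(3*k**2 + 15*k + 16), so s_k = R(k)·t_k = k*(3*k + 5)/(k + 2).
s_(k+1) − s_k = (3*k**2 + 15*k + 16)/(k**2 + 5*k + 6) = t_k.
s_(n+1) = (3*n**2 + 11*n + 8)/(n + 3) and s_(1) = 8/3, so S(n) = n*(9*n + 25)/(3*(n + 3)).

S(n) = n*(9*n + 25)/(3*(n + 3))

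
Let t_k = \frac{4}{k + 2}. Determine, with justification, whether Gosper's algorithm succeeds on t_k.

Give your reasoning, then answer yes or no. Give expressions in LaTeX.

r(k) = (k + 2)/(k + 3) after simplifying.
Normal form (A,B,C) = (k + 2, k + 3, 1).
f must satisfy (k + 2)·f(k+1) − (k + 2)·f(k) = 1.
From deg A=1, deg B=1, deg C=0: d=0.
f = c0 ⇒ A·f(k+1) − B(k−1)·f(k) − C = -1. The system {-1 = 0} is inconsistent; no antidifference.

No — the linear system for f has no solution.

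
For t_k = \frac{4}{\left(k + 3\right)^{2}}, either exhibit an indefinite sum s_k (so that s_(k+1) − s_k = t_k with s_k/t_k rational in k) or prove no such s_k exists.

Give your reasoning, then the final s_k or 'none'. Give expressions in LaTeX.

no hypergeometric antidifference exists

Step 1: r(k) = (k + 3)**2/(k + 4)**2.
A = k**2 + 6*k + 9, B = k**2 + 8*k + 16, C = 1.
f must satisfy (k**2 + 6*k + 9)·f(k+1) − (k**2 + 6*k + 9)·f(k) = 1.
d = 0 from the (2,2,0) case.
Generic f = c0 gives residual -1; -1 = 0 cannot hold, so t_k is not Gosper-summable.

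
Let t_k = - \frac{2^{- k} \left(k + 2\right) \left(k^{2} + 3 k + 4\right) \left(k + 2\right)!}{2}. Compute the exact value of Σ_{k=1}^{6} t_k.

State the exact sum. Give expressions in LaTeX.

Σ = -175764

Step 1: r(k) = (k + 3)**2*(3*k + (k + 1)**2 + 7)/(2*(k + 2)*(k**2 + 3*k + 4)).
A = k/2 + 3/2, B = 1, C = k**3 + 5*k**2 + 10*k + 8.
Set up (k/2 + 3/2)·f(k+1) − (1)·f(k) − (k**3 + 5*k**2 + 10*k + 8) = 0.
From deg A=1, deg B=0, deg C=3: d=2.
Match coefficients ⇒ f(k) = 2*(k**2 + 2*k - 1).
R(k) = B(k−1)·f(k)/C(k) = 2*(k**2 + 2*k - 1)/((k + 2)*(k**2 + 3*k + 4)); s_k = R·t_k = -(k**2 + 2*k - 1)*factorial(k + 2)/2**k.
Verify: -(k + 2)*(k**2 + 3*k + 4)*factorial(k + 2)/(2*2**k) matches t_k.
Evaluate s at k=7 and k=1: -175770 and -6; difference -175764.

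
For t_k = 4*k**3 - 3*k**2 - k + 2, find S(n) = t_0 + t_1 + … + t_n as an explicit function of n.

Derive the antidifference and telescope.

S(n) = n**4 + n**3 - n**2 + n + 2

r(k) = (4*k**3 + 9*k**2 + 5*k + 2)/(4*k**3 - 3*k**2 - k + 2) after simplifying.
So A=1 and B=1, with C=k**3 - 3*k**2/4 - k/4 + 1/2.
Key eq: (1)·f(k+1) = (1)·f(k) + (k**3 - 3*k**2/4 - k/4 + 1/2).
deg f ≤ 4 (via 0,0,3).
Coefficient equations give f(k) = k*(k**3 - 3*k**2 + 2*k + 2)/4.
Certificate R = B(k−1)f/C = k*(k**3 - 3*k**2 + 2*k + 2)/(4*k**3 - 3*k**2 - k + 2) gives s_k = k*(k**3 - 3*k**2 + 2*k + 2).
Verify: 4*k**3 - 3*k**2 - k + 2 matches t_k.
Evaluate: s_(n+1) = n**4 + n**3 - n**2 + n + 2; subtract s_(0) = 0 ⇒ S(n) = n**4 + n**3 - n**2 + n + 2.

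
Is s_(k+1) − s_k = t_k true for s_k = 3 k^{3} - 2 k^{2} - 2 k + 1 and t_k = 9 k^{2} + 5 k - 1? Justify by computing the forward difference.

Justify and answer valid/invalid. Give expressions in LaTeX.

valid; difference matches t_k

s_(k+1) = k*(3*k**2 + 7*k + 3)
s_(k+1) − s_k = 9*k**2 + 5*k - 1
(s_(k+1) − s_k) − t_k = 0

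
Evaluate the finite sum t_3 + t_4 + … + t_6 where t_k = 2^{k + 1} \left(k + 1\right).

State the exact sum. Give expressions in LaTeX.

Σ = 1504

The ratio is 2*(k + 2)/(k + 1).
Take A(k)=2, B(k)=1, C(k)=k + 1.
Need (2)·f(k+1) − (1)·f(k) = k + 1.
Degrees (0,0,1) ⇒ d ≤ 1.
A polynomial solution: f(k) = k - 1.
So s_k = (B(k−1)f/C)·t_k = ((k - 1)/(k + 1))·t_k = 2**(k + 1)*(k - 1).
Check: Δs_k = 2**(k + 1)*(k + 1). ✓
Telescoping: Σ = s_(7) − s_(3) = 1536 − (32) = 1504.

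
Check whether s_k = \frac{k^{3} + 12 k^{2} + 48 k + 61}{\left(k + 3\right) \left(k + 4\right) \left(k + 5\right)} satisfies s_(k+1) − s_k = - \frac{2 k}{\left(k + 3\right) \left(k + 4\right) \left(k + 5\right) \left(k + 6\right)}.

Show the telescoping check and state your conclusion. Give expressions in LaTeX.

Valid: the claim telescopes to t_k.

s_(k+1) = (48*k + (k + 1)**3 + 12*(k + 1)**2 + 109)/((k + 4)*(k + 5)*(k + 6))
s_(k+1) − s_k = -2*k/(k**4 + 18*k**3 + 119*k**2 + 342*k + 360)
(s_(k+1) − s_k) − t_k = 0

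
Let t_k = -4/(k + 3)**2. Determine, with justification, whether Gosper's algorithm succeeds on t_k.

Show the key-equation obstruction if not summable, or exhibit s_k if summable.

Ratio r(k) = (k + 3)**2/(k + 4)**2.
A = k**2 + 6*k + 9, B = k**2 + 8*k + 16, C = 1.
Key eq: (k**2 + 6*k + 9)·f(k+1) = (k**2 + 6*k + 9)·f(k) + (1).
From deg A=2, deg B=2, deg C=0: d=0.
Write f(k) = c0. Then LHS − RHS = -1, requiring -1 = 0: contradictory. No certificate.

No — t_k has no hypergeometric antidifference.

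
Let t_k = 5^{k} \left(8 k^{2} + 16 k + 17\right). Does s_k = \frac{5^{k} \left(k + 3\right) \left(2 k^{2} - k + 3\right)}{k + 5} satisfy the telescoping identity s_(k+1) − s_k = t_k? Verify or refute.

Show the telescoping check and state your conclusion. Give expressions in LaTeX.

s_(k+1) = 5**(k + 1)*(k + 4)*(-k + 2*(k + 1)**2 + 2)/(k + 6)
s_(k+1) − s_k = 5**k*(8*k**4 + 88*k**3 + 325*k**2 + 471*k + 346)/(k**2 + 11*k + 30)
(s_(k+1) − s_k) − t_k = 5**k*(-16*k**3 - 108*k**2 - 196*k - 164)/(k**2 + 11*k + 30)

Invalid: residual \frac{5^{k} \left(- 16 k^{3} - 108 k^{2} - 196 k - 164\right)}{k^{2} + 11 k + 30} ≠ 0.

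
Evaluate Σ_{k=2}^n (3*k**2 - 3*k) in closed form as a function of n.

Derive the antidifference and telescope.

The ratio is (k + 1)/(k - 1).
Normal form (A,B,C) = (1, 1, k**2 - k).
Solve (1)·f(k+1) − (1)·f(k) = k**2 - k.
Bound: deg f ≤ 3.
Coefficient equations give f(k) = k*(k - 2)*(k - 1)/3.
Certificate R = B(k−1)f/C = (k - 2)/3 gives s_k = k*(k**2 - 3*k + 2).
Verify: 3*k*(k - 1) matches t_k.
s_(n+1) = n**3 - n and s_(2) = 0, so S(n) = n**3 - n.

S(n) = n**3 - n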